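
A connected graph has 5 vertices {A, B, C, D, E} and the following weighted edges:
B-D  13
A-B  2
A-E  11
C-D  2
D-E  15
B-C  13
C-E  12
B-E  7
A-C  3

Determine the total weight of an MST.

Grow the tree from C using Prim:
Step 1: cheapest edge leaving the tree is C-D (2); add D.
Step 2: cheapest edge leaving the tree is A-C (3); add A.
Step 3: cheapest edge leaving the tree is A-B (2); add B.
Step 4: cheapest edge leaving the tree is B-E (7); add E.
MST edges: C-D, A-C, A-B, B-E; total weight 2+3+2+7 = 14.

14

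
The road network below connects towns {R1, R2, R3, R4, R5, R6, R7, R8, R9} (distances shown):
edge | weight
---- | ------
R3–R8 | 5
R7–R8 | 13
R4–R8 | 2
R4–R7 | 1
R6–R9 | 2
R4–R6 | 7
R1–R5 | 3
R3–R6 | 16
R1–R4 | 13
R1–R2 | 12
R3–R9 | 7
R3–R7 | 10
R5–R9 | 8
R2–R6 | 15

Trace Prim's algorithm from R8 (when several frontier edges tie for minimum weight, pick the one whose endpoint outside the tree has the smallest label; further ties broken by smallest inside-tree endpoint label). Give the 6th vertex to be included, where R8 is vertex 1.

R9

Grow the tree from R8 using Prim:
Step 1: cheapest edge leaving the tree is R4–R8 (2); add R4.
Step 2: cheapest edge leaving the tree is R4–R7 (1); add R7.
Step 3: cheapest edge leaving the tree is R3–R8 (5); add R3.
Step 4: cheapest edge leaving the tree is R4–R6 (7); add R6.
Step 5: cheapest edge leaving the tree is R6–R9 (2); add R9.
Step 6: cheapest edge leaving the tree is R5–R9 (8); add R5.
Step 7: cheapest edge leaving the tree is R1–R5 (3); add R1.
Step 8: cheapest edge leaving the tree is R1–R2 (12); add R2.
Vertex order: R8, R4, R7, R3, R6, R9, R5, R1, R2. The 6th vertex is R9.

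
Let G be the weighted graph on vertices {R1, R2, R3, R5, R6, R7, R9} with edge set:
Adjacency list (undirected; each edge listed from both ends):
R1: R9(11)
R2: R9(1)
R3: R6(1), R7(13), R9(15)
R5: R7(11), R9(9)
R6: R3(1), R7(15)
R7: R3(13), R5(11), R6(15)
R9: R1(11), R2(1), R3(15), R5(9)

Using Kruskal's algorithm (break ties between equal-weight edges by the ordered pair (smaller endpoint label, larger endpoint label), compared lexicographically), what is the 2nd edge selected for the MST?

R3-R6

Kruskal's algorithm — process edges by increasing weight (ties by edge label):
R2-R9 (1): add. Components now {R2,R9} {R7} {R1} {R3} {R6} {R5}
R3-R6 (1): add. Components now {R2,R9} {R7} {R1} {R3,R6} {R5}
R5-R9 (9): add. Components now {R2,R5,R9} {R7} {R1} {R3,R6}
R1-R9 (11): add. Components now {R1,R2,R5,R9} {R7} {R3,R6}
R5-R7 (11): add. Components now {R1,R2,R5,R7,R9} {R3,R6}
R3-R7 (13): add. Components now {R1,R2,R3,R5,R6,R7,R9}
The 2nd edge added is R3-R6.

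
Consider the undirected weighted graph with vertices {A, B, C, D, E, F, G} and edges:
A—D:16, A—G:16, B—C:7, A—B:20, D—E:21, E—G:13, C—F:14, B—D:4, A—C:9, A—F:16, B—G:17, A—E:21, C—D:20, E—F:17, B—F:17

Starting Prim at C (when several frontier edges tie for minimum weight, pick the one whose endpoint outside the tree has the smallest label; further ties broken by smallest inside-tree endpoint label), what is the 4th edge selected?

Grow the tree from C using Prim:
Step 1: cheapest edge leaving the tree is B—C (7); add B.
Step 2: cheapest edge leaving the tree is B—D (4); add D.
Step 3: cheapest edge leaving the tree is A—C (9); add A.
Step 4: cheapest edge leaving the tree is C—F (14); add F.
Step 5: cheapest edge leaving the tree is A—G (16); add G.
Step 6: cheapest edge leaving the tree is E—G (13); add E.
The 4th edge added is C—F.

C-F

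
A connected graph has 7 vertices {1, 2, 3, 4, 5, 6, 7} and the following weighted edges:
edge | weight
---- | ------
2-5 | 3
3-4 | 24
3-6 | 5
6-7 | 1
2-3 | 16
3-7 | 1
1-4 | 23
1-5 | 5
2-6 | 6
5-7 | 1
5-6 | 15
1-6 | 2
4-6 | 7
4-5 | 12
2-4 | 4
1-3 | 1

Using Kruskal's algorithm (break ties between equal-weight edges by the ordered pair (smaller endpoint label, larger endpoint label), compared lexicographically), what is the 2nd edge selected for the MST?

3-7

Kruskal's algorithm — process edges by increasing weight (ties by edge label):
1-3 (1): add — endpoints in different components.
3-7 (1): add — endpoints in different components.
5-7 (1): add — endpoints in different components.
6-7 (1): add — endpoints in different components.
1-6 (2): skip — 1 and 6 already connected.
2-5 (3): add — endpoints in different components.
2-4 (4): add — endpoints in different components.
The 2nd edge added is 3-7.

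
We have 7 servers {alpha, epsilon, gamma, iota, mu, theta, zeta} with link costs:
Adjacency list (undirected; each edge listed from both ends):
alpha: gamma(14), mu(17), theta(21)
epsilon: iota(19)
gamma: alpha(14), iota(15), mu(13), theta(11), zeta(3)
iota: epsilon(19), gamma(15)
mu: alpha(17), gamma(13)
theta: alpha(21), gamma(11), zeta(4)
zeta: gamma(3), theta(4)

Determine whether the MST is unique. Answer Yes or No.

Yes

Kruskal's algorithm — process edges by increasing weight (ties by edge label):
gamma—zeta (3): add — endpoints in different components.
theta—zeta (4): add — endpoints in different components.
gamma—theta (11): skip — theta and gamma already connected.
gamma—mu (13): add — endpoints in different components.
alpha—gamma (14): add — endpoints in different components.
gamma—iota (15): add — endpoints in different components.
alpha—mu (17): skip — alpha and mu already connected.
epsilon—iota (19): add — endpoints in different components.
Every non-tree edge has weight strictly greater than the heaviest edge on the tree path between its endpoints, so the MST is unique.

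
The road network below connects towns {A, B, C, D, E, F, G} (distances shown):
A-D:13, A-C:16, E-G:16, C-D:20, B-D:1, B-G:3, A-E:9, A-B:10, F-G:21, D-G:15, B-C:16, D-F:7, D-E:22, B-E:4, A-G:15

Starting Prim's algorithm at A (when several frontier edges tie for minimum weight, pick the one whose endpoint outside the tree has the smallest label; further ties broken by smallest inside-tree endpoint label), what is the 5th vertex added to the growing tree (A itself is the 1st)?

G

Grow the tree from A using Prim:
Step 1: cheapest edge leaving the tree is A-E (9); add E.
Step 2: cheapest edge leaving the tree is B-E (4); add B.
Step 3: cheapest edge leaving the tree is B-D (1); add D.
Step 4: cheapest edge leaving the tree is B-G (3); add G.
Step 5: cheapest edge leaving the tree is D-F (7); add F.
Step 6: cheapest edge leaving the tree is A-C (16); add C.
Vertex order: A, E, B, D, G, F, C. The 5th vertex is G.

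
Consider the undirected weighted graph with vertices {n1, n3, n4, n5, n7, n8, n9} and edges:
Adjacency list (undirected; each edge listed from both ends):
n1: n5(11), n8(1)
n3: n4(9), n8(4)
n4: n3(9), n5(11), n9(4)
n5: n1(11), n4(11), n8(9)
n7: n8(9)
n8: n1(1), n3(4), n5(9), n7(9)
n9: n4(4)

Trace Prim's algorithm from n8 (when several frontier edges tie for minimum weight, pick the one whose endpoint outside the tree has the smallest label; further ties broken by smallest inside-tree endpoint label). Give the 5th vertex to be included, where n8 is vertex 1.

n9

Prim, starting at n8.
Step 1: cheapest edge leaving the tree is n1—n8 (1); add n1.
Step 2: cheapest edge leaving the tree is n3—n8 (4); add n3.
Step 3: cheapest edge leaving the tree is n3—n4 (9); add n4.
Step 4: cheapest edge leaving the tree is n4—n9 (4); add n9.
Step 5: cheapest edge leaving the tree is n5—n8 (9); add n5.
Step 6: cheapest edge leaving the tree is n7—n8 (9); add n7.
Vertex order: n8, n1, n3, n4, n9, n5, n7. The 5th vertex is n9.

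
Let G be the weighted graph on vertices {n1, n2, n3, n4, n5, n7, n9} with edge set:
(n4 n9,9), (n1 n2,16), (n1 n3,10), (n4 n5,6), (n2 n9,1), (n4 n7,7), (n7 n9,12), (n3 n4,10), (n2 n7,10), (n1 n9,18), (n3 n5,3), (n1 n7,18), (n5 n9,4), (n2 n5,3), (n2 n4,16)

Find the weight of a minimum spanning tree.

30

Grow the tree from n7 using Prim:
Step 1: cheapest edge leaving the tree is n4 n7 (7); add n4.
Step 2: cheapest edge leaving the tree is n4 n5 (6); add n5.
Step 3: cheapest edge leaving the tree is n2 n5 (3); add n2.
Step 4: cheapest edge leaving the tree is n2 n9 (1); add n9.
Step 5: cheapest edge leaving the tree is n3 n5 (3); add n3.
Step 6: cheapest edge leaving the tree is n1 n3 (10); add n1.
MST edges: n4 n7, n4 n5, n2 n5, n2 n9, n3 n5, n1 n3; total weight 7+6+3+1+3+10 = 30.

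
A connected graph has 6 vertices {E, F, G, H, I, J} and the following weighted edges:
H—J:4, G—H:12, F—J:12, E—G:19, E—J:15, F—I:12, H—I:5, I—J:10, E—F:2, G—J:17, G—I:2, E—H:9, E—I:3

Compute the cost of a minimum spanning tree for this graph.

Prim's algorithm from G:
Step 1: frontier [G—I 2, G—H 12, G—J 17, E—G 19] → take G—I (2); add I.
Step 2: frontier [G—H 12, G—J 17, E—G 19, E—I 3, H—I 5, I—J 10, F—I 12] → take E—I (3); add E.
Step 3: frontier [E—F 2, E—H 9, E—J 15, G—H 12, G—J 17, H—I 5, I—J 10, F—I 12] → take E—F (2); add F.
Step 4: frontier [E—H 9, E—J 15, F—J 12, G—H 12, G—J 17, H—I 5, I—J 10] → take H—I (5); add H.
Step 5: frontier [E—J 15, F—J 12, G—J 17, H—J 4, I—J 10] → take H—J (4); add J.
MST edges: G—I, E—I, E—F, H—I, H—J; total weight 2+3+2+5+4 = 16.

16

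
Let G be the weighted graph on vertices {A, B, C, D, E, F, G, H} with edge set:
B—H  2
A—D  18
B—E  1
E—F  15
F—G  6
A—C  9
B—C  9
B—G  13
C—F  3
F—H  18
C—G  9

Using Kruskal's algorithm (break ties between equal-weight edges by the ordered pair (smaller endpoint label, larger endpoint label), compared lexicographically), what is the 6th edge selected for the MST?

B-C

Sort edges by weight, then run Kruskal:
B—E (1): add — endpoints in different components.
B—H (2): add — endpoints in different components.
C—F (3): add — endpoints in different components.
F—G (6): add — endpoints in different components.
A—C (9): add — endpoints in different components.
B—C (9): add — endpoints in different components.
C—G (9): skip — C and G already connected.
B—G (13): skip — B and G already connected.
E—F (15): skip — E and F already connected.
A—D (18): add — endpoints in different components.
The 6th edge added is B—C.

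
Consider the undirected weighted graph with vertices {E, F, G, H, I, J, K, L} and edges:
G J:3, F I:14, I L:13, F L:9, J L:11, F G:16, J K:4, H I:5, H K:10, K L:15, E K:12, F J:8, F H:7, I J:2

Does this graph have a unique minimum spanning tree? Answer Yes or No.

Yes

Kruskal's algorithm — process edges by increasing weight (ties by edge label):
I J (2): add — endpoints in different components.
G J (3): add — endpoints in different components.
J K (4): add — endpoints in different components.
H I (5): add — endpoints in different components.
F H (7): add — endpoints in different components.
F J (8): skip — F and J already connected.
F L (9): add — endpoints in different components.
H K (10): skip — H and K already connected.
J L (11): skip — J and L already connected.
E K (12): add — endpoints in different components.
Every non-tree edge has weight strictly greater than the heaviest edge on the tree path between its endpoints, so the MST is unique.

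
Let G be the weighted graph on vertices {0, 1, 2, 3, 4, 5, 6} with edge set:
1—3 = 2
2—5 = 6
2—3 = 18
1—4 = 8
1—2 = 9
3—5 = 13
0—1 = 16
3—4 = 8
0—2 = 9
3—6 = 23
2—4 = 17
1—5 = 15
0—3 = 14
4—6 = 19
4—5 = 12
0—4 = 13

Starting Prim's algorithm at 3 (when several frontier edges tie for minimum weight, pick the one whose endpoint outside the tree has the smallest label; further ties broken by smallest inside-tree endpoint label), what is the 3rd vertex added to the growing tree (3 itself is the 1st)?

4

Prim, starting at 3.
Step 1: cheapest edge leaving the tree is 1—3 (2); add 1.
Step 2: cheapest edge leaving the tree is 1—4 (8); add 4.
Step 3: cheapest edge leaving the tree is 1—2 (9); add 2.
Step 4: cheapest edge leaving the tree is 2—5 (6); add 5.
Step 5: cheapest edge leaving the tree is 0—2 (9); add 0.
Step 6: cheapest edge leaving the tree is 4—6 (19); add 6.
Vertex order: 3, 1, 4, 2, 5, 0, 6. The 3rd vertex is 4.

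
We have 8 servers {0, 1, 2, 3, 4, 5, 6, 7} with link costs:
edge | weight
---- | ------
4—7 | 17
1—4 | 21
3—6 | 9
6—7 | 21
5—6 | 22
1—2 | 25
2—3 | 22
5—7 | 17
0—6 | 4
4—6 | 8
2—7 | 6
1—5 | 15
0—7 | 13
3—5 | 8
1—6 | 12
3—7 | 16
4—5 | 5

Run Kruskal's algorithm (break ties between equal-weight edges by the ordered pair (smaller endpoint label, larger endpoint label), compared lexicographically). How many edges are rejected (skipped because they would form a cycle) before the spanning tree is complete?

Sort edges by weight, then run Kruskal:
0—6 (4): add — endpoints in different components.
4—5 (5): add — endpoints in different components.
2—7 (6): add — endpoints in different components.
3—5 (8): add — endpoints in different components.
4—6 (8): add — endpoints in different components.
3—6 (9): skip — 3 and 6 already connected.
1—6 (12): add — endpoints in different components.
0—7 (13): add — endpoints in different components.
Edges rejected before the tree was complete: 1.

1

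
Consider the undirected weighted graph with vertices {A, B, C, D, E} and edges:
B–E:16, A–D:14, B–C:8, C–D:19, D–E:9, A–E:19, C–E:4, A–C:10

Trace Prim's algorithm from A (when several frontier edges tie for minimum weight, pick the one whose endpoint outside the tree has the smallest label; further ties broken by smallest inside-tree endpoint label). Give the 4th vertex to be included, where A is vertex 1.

Grow the tree from A using Prim:
Step 1: frontier [A–C 10, A–D 14, A–E 19] → take A–C (10); add C.
Step 2: frontier [A–D 14, A–E 19, C–E 4, B–C 8, C–D 19] → take C–E (4); add E.
Step 3: frontier [A–D 14, B–C 8, C–D 19, D–E 9, B–E 16] → take B–C (8); add B.
Step 4: frontier [A–D 14, C–D 19, D–E 9] → take D–E (9); add D.
Vertex order: A, C, E, B, D. The 4th vertex is B.

B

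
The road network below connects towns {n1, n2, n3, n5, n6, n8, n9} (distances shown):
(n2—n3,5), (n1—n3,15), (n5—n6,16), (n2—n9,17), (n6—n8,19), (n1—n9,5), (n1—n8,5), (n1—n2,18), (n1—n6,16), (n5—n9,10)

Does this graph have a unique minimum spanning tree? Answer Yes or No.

Kruskal's algorithm — process edges by increasing weight (ties by edge label):
n1—n8 (5): add — endpoints in different components.
n1—n9 (5): add — endpoints in different components.
n2—n3 (5): add — endpoints in different components.
n5—n9 (10): add — endpoints in different components.
n1—n3 (15): add — endpoints in different components.
n1—n6 (16): add — endpoints in different components.
Non-tree edge n5—n6 has weight 16, equal to the heaviest edge on its tree cycle — swapping gives another MST of the same weight. Not unique.

No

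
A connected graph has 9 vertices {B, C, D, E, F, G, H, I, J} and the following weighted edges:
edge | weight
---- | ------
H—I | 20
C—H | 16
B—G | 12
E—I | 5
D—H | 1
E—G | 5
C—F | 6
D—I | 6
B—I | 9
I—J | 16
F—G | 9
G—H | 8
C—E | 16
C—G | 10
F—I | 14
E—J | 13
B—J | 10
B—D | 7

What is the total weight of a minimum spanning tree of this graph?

Prim's algorithm from B:
Step 1: cheapest edge leaving the tree is B—D (7); add D.
Step 2: cheapest edge leaving the tree is D—H (1); add H.
Step 3: cheapest edge leaving the tree is D—I (6); add I.
Step 4: cheapest edge leaving the tree is E—I (5); add E.
Step 5: cheapest edge leaving the tree is E—G (5); add G.
Step 6: cheapest edge leaving the tree is F—G (9); add F.
Step 7: cheapest edge leaving the tree is C—F (6); add C.
Step 8: cheapest edge leaving the tree is B—J (10); add J.
MST edges: B—D, D—H, D—I, E—I, E—G, F—G, C—F, B—J; total weight 7+1+6+5+5+9+6+10 = 49.

49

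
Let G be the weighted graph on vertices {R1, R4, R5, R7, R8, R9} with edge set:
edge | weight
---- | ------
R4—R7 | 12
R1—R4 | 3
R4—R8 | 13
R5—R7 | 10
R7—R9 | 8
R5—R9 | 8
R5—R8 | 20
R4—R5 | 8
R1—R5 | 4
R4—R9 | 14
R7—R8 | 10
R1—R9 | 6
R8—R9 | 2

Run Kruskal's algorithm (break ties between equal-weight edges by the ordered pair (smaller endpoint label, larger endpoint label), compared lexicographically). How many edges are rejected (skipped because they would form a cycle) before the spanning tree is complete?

2

Kruskal's algorithm — process edges by increasing weight (ties by edge label):
R8—R9 (2): add. Components now {R8,R9} {R1} {R4} {R5} {R7}
R1—R4 (3): add. Components now {R8,R9} {R1,R4} {R5} {R7}
R1—R5 (4): add. Components now {R8,R9} {R1,R4,R5} {R7}
R1—R9 (6): add. Components now {R1,R4,R5,R8,R9} {R7}
R4—R5 (8): skip — R4 and R5 already connected.
R5—R9 (8): skip — R9 and R5 already connected.
R7—R9 (8): add. Components now {R1,R4,R5,R7,R8,R9}
Edges rejected before the tree was complete: 2.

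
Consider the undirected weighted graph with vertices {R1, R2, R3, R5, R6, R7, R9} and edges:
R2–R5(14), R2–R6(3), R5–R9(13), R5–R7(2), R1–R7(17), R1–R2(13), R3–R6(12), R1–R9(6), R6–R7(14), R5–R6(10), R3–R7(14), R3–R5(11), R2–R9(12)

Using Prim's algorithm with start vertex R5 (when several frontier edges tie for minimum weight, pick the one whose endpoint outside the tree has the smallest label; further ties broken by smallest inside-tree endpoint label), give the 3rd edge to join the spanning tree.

R2-R6

Prim's algorithm from R5:
Step 1: cheapest edge leaving the tree is R5–R7 (2); add R7.
Step 2: cheapest edge leaving the tree is R5–R6 (10); add R6.
Step 3: cheapest edge leaving the tree is R2–R6 (3); add R2.
Step 4: cheapest edge leaving the tree is R3–R5 (11); add R3.
Step 5: cheapest edge leaving the tree is R2–R9 (12); add R9.
Step 6: cheapest edge leaving the tree is R1–R9 (6); add R1.
The 3rd edge added is R2–R6.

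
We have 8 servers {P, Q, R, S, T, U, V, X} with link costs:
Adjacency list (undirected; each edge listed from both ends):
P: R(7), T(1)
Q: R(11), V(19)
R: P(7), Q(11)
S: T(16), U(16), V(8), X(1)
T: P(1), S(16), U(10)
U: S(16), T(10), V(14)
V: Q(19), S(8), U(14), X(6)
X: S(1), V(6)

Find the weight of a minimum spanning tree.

50

Kruskal: consider edges lightest-first.
P T (1): add — endpoints in different components.
S X (1): add — endpoints in different components.
V X (6): add — endpoints in different components.
P R (7): add — endpoints in different components.
S V (8): skip — V and S already connected.
T U (10): add — endpoints in different components.
Q R (11): add — endpoints in different components.
U V (14): add — endpoints in different components.
MST edges: P T, S X, V X, P R, T U, Q R, U V; total weight 1+1+6+7+10+11+14 = 50.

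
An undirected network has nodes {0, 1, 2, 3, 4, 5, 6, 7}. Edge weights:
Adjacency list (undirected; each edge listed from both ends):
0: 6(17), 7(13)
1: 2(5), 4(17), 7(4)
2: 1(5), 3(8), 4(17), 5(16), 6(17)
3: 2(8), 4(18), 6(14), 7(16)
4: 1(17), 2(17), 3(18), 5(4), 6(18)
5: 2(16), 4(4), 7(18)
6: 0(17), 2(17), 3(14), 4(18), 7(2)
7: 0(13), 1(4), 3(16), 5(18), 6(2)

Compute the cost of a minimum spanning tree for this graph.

Kruskal's algorithm — process edges by increasing weight (ties by edge label):
6—7 (2): add — endpoints in different components.
1—7 (4): add — endpoints in different components.
4—5 (4): add — endpoints in different components.
1—2 (5): add — endpoints in different components.
2—3 (8): add — endpoints in different components.
0—7 (13): add — endpoints in different components.
3—6 (14): skip — 3 and 6 already connected.
2—5 (16): add — endpoints in different components.
MST edges: 6—7, 1—7, 4—5, 1—2, 2—3, 0—7, 2—5; total weight 2+4+4+5+8+13+16 = 52.

52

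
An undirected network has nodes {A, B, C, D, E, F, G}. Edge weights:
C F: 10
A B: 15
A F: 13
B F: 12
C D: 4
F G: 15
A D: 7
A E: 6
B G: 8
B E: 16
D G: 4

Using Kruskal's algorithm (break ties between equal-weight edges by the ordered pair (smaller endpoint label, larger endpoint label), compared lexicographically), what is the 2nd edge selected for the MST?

D-G

Kruskal: consider edges lightest-first.
C D (4): add — endpoints in different components.
D G (4): add — endpoints in different components.
A E (6): add — endpoints in different components.
A D (7): add — endpoints in different components.
B G (8): add — endpoints in different components.
C F (10): add — endpoints in different components.
The 2nd edge added is D G.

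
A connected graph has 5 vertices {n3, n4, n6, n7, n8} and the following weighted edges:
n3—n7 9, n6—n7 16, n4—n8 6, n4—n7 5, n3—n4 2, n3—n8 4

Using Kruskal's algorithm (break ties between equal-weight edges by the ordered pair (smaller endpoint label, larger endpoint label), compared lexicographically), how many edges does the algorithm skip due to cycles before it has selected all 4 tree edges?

Kruskal's algorithm — process edges by increasing weight (ties by edge label):
n3—n4 (2): add — endpoints in different components.
n3—n8 (4): add — endpoints in different components.
n4—n7 (5): add — endpoints in different components.
n4—n8 (6): skip — n8 and n4 already connected.
n3—n7 (9): skip — n3 and n7 already connected.
n6—n7 (16): add — endpoints in different components.
Edges rejected before the tree was complete: 2.

2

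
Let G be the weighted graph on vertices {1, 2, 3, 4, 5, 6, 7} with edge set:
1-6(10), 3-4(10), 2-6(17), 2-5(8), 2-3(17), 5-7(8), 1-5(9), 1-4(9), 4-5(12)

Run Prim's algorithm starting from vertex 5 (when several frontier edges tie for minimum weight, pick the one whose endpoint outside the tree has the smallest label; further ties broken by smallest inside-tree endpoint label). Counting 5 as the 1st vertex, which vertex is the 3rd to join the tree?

Prim's algorithm from 5:
Step 1: cheapest edge leaving the tree is 2-5 (8); add 2.
Step 2: cheapest edge leaving the tree is 5-7 (8); add 7.
Step 3: cheapest edge leaving the tree is 1-5 (9); add 1.
Step 4: cheapest edge leaving the tree is 1-4 (9); add 4.
Step 5: cheapest edge leaving the tree is 3-4 (10); add 3.
Step 6: cheapest edge leaving the tree is 1-6 (10); add 6.
Vertex order: 5, 2, 7, 1, 4, 3, 6. The 3rd vertex is 7.

7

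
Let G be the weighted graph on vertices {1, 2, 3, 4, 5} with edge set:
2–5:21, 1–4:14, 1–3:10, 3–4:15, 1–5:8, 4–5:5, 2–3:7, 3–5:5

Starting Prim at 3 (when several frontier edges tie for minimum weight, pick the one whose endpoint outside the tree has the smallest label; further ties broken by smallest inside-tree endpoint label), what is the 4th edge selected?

Prim, starting at 3.
Step 1: cheapest edge leaving the tree is 3–5 (5); add 5.
Step 2: cheapest edge leaving the tree is 4–5 (5); add 4.
Step 3: cheapest edge leaving the tree is 2–3 (7); add 2.
Step 4: cheapest edge leaving the tree is 1–5 (8); add 1.
The 4th edge added is 1–5.

1-5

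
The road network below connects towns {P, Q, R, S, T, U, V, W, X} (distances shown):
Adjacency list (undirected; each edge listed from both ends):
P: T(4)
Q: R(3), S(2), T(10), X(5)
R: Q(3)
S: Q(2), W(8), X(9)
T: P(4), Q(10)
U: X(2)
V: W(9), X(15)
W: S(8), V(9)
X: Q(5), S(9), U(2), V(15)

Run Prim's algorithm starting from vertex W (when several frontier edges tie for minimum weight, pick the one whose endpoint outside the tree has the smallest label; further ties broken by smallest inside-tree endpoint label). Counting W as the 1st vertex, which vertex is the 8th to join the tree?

Prim's algorithm from W:
Step 1: frontier [S–W 8, V–W 9] → take S–W (8); add S.
Step 2: frontier [Q–S 2, S–X 9, V–W 9] → take Q–S (2); add Q.
Step 3: frontier [Q–R 3, Q–X 5, Q–T 10, S–X 9, V–W 9] → take Q–R (3); add R.
Step 4: frontier [Q–X 5, Q–T 10, S–X 9, V–W 9] → take Q–X (5); add X.
Step 5: frontier [Q–T 10, V–W 9, U–X 2, V–X 15] → take U–X (2); add U.
Step 6: frontier [Q–T 10, V–W 9, V–X 15] → take V–W (9); add V.
Step 7: frontier [Q–T 10] → take Q–T (10); add T.
Step 8: frontier [P–T 4] → take P–T (4); add P.
Vertex order: W, S, Q, R, X, U, V, T, P. The 8th vertex is T.

T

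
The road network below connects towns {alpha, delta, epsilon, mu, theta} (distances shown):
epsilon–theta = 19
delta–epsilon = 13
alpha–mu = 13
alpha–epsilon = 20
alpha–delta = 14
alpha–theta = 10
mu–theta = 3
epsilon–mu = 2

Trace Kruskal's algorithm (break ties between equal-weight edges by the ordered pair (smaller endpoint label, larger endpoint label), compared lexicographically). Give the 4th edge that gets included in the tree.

delta-epsilon

Kruskal's algorithm — process edges by increasing weight (ties by edge label):
epsilon–mu (2): add. Components now {epsilon,mu} {alpha} {delta} {theta}
mu–theta (3): add. Components now {epsilon,mu,theta} {alpha} {delta}
alpha–theta (10): add. Components now {alpha,epsilon,mu,theta} {delta}
alpha–mu (13): skip — alpha and mu already connected.
delta–epsilon (13): add. Components now {alpha,delta,epsilon,mu,theta}
The 4th edge added is delta–epsilon.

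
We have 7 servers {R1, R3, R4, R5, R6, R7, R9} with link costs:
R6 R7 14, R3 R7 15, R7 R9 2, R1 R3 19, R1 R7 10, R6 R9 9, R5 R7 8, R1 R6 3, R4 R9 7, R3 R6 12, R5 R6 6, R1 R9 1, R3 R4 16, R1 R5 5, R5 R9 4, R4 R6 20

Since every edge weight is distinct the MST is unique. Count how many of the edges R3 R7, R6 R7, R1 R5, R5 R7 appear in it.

0

Kruskal: consider edges lightest-first.
R1 R9 (1): add. Components now {R6} {R5} {R1,R9} {R3} {R7} {R4}
R7 R9 (2): add. Components now {R6} {R5} {R1,R7,R9} {R3} {R4}
R1 R6 (3): add. Components now {R1,R6,R7,R9} {R5} {R3} {R4}
R5 R9 (4): add. Components now {R1,R5,R6,R7,R9} {R3} {R4}
R1 R5 (5): skip — R5 and R1 already connected.
R5 R6 (6): skip — R6 and R5 already connected.
R4 R9 (7): add. Components now {R1,R4,R5,R6,R7,R9} {R3}
R5 R7 (8): skip — R5 and R7 already connected.
R6 R9 (9): skip — R6 and R9 already connected.
R1 R7 (10): skip — R1 and R7 already connected.
R3 R6 (12): add. Components now {R1,R3,R4,R5,R6,R7,R9}
MST edge set: {R1 R9, R7 R9, R1 R6, R5 R9, R4 R9, R3 R6}.
Of the listed edges, {} are in the MST → 0.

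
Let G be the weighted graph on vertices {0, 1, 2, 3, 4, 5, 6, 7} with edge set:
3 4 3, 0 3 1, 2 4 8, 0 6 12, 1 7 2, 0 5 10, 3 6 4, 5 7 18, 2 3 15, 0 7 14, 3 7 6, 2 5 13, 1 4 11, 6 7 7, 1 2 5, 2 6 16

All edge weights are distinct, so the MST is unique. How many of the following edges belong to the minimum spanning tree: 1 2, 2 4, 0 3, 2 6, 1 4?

Kruskal's algorithm — process edges by increasing weight (ties by edge label):
0 3 (1): add — endpoints in different components.
1 7 (2): add — endpoints in different components.
3 4 (3): add — endpoints in different components.
3 6 (4): add — endpoints in different components.
1 2 (5): add — endpoints in different components.
3 7 (6): add — endpoints in different components.
6 7 (7): skip — 6 and 7 already connected.
2 4 (8): skip — 2 and 4 already connected.
0 5 (10): add — endpoints in different components.
MST edge set: {0 3, 1 7, 3 4, 3 6, 1 2, 3 7, 0 5}.
Of the listed edges, {1 2, 0 3} are in the MST → 2.

2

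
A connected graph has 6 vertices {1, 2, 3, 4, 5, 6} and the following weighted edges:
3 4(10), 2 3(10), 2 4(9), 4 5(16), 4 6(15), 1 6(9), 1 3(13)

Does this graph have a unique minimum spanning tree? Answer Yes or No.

Sort edges by weight, then run Kruskal:
1 6 (9): add — endpoints in different components.
2 4 (9): add — endpoints in different components.
2 3 (10): add — endpoints in different components.
3 4 (10): skip — 3 and 4 already connected.
1 3 (13): add — endpoints in different components.
4 6 (15): skip — 4 and 6 already connected.
4 5 (16): add — endpoints in different components.
Non-tree edge 3 4 has weight 10, equal to the heaviest edge on its tree cycle — swapping gives another MST of the same weight. Not unique.

No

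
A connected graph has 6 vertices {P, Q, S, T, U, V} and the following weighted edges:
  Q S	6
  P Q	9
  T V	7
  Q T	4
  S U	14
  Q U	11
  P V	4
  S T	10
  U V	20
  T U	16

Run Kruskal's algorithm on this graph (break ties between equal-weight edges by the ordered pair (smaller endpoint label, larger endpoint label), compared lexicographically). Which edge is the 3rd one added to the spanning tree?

Q-S

Kruskal's algorithm — process edges by increasing weight (ties by edge label):
P V (4): add. Components now {T} {P,V} {S} {Q} {U}
Q T (4): add. Components now {Q,T} {P,V} {S} {U}
Q S (6): add. Components now {Q,S,T} {P,V} {U}
T V (7): add. Components now {P,Q,S,T,V} {U}
P Q (9): skip — P and Q already connected.
S T (10): skip — T and S already connected.
Q U (11): add. Components now {P,Q,S,T,U,V}
The 3rd edge added is Q S.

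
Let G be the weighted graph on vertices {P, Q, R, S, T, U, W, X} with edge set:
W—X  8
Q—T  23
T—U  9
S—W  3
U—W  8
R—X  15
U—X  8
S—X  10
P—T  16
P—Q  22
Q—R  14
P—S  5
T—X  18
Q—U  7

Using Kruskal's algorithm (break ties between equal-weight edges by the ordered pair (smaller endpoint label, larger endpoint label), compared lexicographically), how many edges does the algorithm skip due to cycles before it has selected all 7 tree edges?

2

Kruskal's algorithm — process edges by increasing weight (ties by edge label):
S—W (3): add — endpoints in different components.
P—S (5): add — endpoints in different components.
Q—U (7): add — endpoints in different components.
U—W (8): add — endpoints in different components.
U—X (8): add — endpoints in different components.
W—X (8): skip — W and X already connected.
T—U (9): add — endpoints in different components.
S—X (10): skip — S and X already connected.
Q—R (14): add — endpoints in different components.
Edges rejected before the tree was complete: 2.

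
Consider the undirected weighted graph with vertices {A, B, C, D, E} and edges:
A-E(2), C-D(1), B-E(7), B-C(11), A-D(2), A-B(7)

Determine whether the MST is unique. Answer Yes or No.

No

Sort edges by weight, then run Kruskal:
C-D (1): add. Components now {A} {B} {C,D} {E}
A-D (2): add. Components now {A,C,D} {B} {E}
A-E (2): add. Components now {A,C,D,E} {B}
A-B (7): add. Components now {A,B,C,D,E}
Non-tree edge B-E has weight 7, equal to the heaviest edge on its tree cycle — swapping gives another MST of the same weight. Not unique.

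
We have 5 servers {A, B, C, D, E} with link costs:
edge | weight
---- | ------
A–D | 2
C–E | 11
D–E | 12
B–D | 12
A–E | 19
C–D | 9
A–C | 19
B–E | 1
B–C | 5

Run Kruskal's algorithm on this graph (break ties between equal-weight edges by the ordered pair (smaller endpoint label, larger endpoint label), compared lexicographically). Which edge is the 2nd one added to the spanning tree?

Kruskal: consider edges lightest-first.
B–E (1): add. Components now {A} {B,E} {C} {D}
A–D (2): add. Components now {A,D} {B,E} {C}
B–C (5): add. Components now {A,D} {B,C,E}
C–D (9): add. Components now {A,B,C,D,E}
The 2nd edge added is A–D.

A-D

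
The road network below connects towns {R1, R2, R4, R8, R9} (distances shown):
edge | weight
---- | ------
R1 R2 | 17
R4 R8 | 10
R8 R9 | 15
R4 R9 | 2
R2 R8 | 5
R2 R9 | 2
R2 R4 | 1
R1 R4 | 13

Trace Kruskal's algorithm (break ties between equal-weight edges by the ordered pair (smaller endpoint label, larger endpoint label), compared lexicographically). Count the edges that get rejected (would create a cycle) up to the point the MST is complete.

2

Kruskal: consider edges lightest-first.
R2 R4 (1): add — endpoints in different components.
R2 R9 (2): add — endpoints in different components.
R4 R9 (2): skip — R9 and R4 already connected.
R2 R8 (5): add — endpoints in different components.
R4 R8 (10): skip — R4 and R8 already connected.
R1 R4 (13): add — endpoints in different components.
Edges rejected before the tree was complete: 2.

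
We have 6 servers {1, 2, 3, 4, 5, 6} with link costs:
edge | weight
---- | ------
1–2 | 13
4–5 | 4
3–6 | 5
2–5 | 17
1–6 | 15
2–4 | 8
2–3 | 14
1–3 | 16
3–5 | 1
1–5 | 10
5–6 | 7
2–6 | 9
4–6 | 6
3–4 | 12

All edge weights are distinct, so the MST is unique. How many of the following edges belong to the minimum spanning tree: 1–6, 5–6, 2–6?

0

Sort edges by weight, then run Kruskal:
3–5 (1): add. Components now {1} {2} {3,5} {4} {6}
4–5 (4): add. Components now {1} {2} {3,4,5} {6}
3–6 (5): add. Components now {1} {2} {3,4,5,6}
4–6 (6): skip — 4 and 6 already connected.
5–6 (7): skip — 5 and 6 already connected.
2–4 (8): add. Components now {1} {2,3,4,5,6}
2–6 (9): skip — 2 and 6 already connected.
1–5 (10): add. Components now {1,2,3,4,5,6}
MST edge set: {3–5, 4–5, 3–6, 2–4, 1–5}.
Of the listed edges, {} are in the MST → 0.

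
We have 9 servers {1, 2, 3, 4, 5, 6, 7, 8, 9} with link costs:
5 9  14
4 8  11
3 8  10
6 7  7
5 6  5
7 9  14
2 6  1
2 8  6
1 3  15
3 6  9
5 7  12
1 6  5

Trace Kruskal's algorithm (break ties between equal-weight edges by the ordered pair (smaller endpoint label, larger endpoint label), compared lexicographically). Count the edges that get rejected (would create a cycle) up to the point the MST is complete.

2

Kruskal: consider edges lightest-first.
2 6 (1): add — endpoints in different components.
1 6 (5): add — endpoints in different components.
5 6 (5): add — endpoints in different components.
2 8 (6): add — endpoints in different components.
6 7 (7): add — endpoints in different components.
3 6 (9): add — endpoints in different components.
3 8 (10): skip — 3 and 8 already connected.
4 8 (11): add — endpoints in different components.
5 7 (12): skip — 5 and 7 already connected.
5 9 (14): add — endpoints in different components.
Edges rejected before the tree was complete: 2.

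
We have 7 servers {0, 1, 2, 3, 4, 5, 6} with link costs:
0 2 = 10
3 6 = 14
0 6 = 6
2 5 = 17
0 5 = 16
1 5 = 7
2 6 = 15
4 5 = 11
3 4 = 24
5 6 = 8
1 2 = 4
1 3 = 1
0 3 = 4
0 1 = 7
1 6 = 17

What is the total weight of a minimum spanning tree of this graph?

Grow the tree from 3 using Prim:
Step 1: cheapest edge leaving the tree is 1 3 (1); add 1.
Step 2: cheapest edge leaving the tree is 0 3 (4); add 0.
Step 3: cheapest edge leaving the tree is 1 2 (4); add 2.
Step 4: cheapest edge leaving the tree is 0 6 (6); add 6.
Step 5: cheapest edge leaving the tree is 1 5 (7); add 5.
Step 6: cheapest edge leaving the tree is 4 5 (11); add 4.
MST edges: 1 3, 0 3, 1 2, 0 6, 1 5, 4 5; total weight 1+4+4+6+7+11 = 33.

33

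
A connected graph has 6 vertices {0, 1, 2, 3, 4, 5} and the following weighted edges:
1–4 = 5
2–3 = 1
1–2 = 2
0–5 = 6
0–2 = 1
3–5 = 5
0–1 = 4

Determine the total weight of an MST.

Sort edges by weight, then run Kruskal:
0–2 (1): add — endpoints in different components.
2–3 (1): add — endpoints in different components.
1–2 (2): add — endpoints in different components.
0–1 (4): skip — 0 and 1 already connected.
1–4 (5): add — endpoints in different components.
3–5 (5): add — endpoints in different components.
MST edges: 0–2, 2–3, 1–2, 1–4, 3–5; total weight 1+1+2+5+5 = 14.

14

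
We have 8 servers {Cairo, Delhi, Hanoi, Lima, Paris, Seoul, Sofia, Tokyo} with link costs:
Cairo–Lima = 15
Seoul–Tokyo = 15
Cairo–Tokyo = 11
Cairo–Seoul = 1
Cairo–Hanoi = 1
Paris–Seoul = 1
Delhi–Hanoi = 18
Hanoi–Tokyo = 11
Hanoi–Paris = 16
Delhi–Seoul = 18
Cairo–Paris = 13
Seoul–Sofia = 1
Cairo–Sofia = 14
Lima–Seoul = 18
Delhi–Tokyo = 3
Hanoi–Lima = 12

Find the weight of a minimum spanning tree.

30

Prim's algorithm from Tokyo:
Step 1: cheapest edge leaving the tree is Delhi–Tokyo (3); add Delhi.
Step 2: cheapest edge leaving the tree is Cairo–Tokyo (11); add Cairo.
Step 3: cheapest edge leaving the tree is Cairo–Hanoi (1); add Hanoi.
Step 4: cheapest edge leaving the tree is Cairo–Seoul (1); add Seoul.
Step 5: cheapest edge leaving the tree is Paris–Seoul (1); add Paris.
Step 6: cheapest edge leaving the tree is Seoul–Sofia (1); add Sofia.
Step 7: cheapest edge leaving the tree is Hanoi–Lima (12); add Lima.
MST edges: Delhi–Tokyo, Cairo–Tokyo, Cairo–Hanoi, Cairo–Seoul, Paris–Seoul, Seoul–Sofia, Hanoi–Lima; total weight 3+11+1+1+1+1+12 = 30.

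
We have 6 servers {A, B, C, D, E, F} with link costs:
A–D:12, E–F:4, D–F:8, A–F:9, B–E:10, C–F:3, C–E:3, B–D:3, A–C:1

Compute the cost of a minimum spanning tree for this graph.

18

Sort edges by weight, then run Kruskal:
A–C (1): add. Components now {A,C} {B} {D} {E} {F}
B–D (3): add. Components now {A,C} {B,D} {E} {F}
C–E (3): add. Components now {A,C,E} {B,D} {F}
C–F (3): add. Components now {A,C,E,F} {B,D}
E–F (4): skip — E and F already connected.
D–F (8): add. Components now {A,B,C,D,E,F}
MST edges: A–C, B–D, C–E, C–F, D–F; total weight 1+3+3+3+8 = 18.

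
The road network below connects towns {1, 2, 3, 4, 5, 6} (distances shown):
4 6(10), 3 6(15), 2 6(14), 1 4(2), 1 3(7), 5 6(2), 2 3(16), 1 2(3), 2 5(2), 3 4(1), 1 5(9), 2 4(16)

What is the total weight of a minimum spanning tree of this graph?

Kruskal's algorithm — process edges by increasing weight (ties by edge label):
3 4 (1): add. Components now {1} {2} {3,4} {5} {6}
1 4 (2): add. Components now {1,3,4} {2} {5} {6}
2 5 (2): add. Components now {1,3,4} {2,5} {6}
5 6 (2): add. Components now {1,3,4} {2,5,6}
1 2 (3): add. Components now {1,2,3,4,5,6}
MST edges: 3 4, 1 4, 2 5, 5 6, 1 2; total weight 1+2+2+2+3 = 10.

10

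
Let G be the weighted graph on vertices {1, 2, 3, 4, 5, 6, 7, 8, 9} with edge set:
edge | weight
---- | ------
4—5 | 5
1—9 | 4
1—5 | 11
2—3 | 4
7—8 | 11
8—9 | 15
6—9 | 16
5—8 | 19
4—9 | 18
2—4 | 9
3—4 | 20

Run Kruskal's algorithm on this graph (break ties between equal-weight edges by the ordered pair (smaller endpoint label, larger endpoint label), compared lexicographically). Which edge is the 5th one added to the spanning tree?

1-5

Kruskal's algorithm — process edges by increasing weight (ties by edge label):
1—9 (4): add — endpoints in different components.
2—3 (4): add — endpoints in different components.
4—5 (5): add — endpoints in different components.
2—4 (9): add — endpoints in different components.
1—5 (11): add — endpoints in different components.
7—8 (11): add — endpoints in different components.
8—9 (15): add — endpoints in different components.
6—9 (16): add — endpoints in different components.
The 5th edge added is 1—5.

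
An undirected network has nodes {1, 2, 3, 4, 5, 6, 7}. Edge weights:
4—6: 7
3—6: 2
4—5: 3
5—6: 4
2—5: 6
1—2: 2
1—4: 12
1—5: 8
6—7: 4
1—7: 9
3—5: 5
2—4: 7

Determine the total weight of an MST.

Kruskal: consider edges lightest-first.
1—2 (2): add — endpoints in different components.
3—6 (2): add — endpoints in different components.
4—5 (3): add — endpoints in different components.
5—6 (4): add — endpoints in different components.
6—7 (4): add — endpoints in different components.
3—5 (5): skip — 3 and 5 already connected.
2—5 (6): add — endpoints in different components.
MST edges: 1—2, 3—6, 4—5, 5—6, 6—7, 2—5; total weight 2+2+3+4+4+6 = 21.

21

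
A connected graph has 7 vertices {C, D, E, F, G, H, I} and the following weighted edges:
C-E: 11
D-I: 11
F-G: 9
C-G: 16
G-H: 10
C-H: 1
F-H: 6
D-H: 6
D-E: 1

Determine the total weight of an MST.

Kruskal: consider edges lightest-first.
C-H (1): add — endpoints in different components.
D-E (1): add — endpoints in different components.
D-H (6): add — endpoints in different components.
F-H (6): add — endpoints in different components.
F-G (9): add — endpoints in different components.
G-H (10): skip — G and H already connected.
C-E (11): skip — C and E already connected.
D-I (11): add — endpoints in different components.
MST edges: C-H, D-E, D-H, F-H, F-G, D-I; total weight 1+1+6+6+9+11 = 34.

34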